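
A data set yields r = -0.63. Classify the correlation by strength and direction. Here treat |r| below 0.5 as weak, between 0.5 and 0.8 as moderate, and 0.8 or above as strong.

moderate negative

r = -0.63 < 0 so the relationship is negative.
|r| = 0.63, which falls in the moderate range.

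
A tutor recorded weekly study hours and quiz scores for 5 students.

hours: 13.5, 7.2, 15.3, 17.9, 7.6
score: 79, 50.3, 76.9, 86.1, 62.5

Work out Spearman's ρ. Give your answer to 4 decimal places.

0.9000

Rank hours: 3, 1, 4, 5, 2
Rank score: 4, 1, 3, 5, 2
d = rank(hours) − rank(score): -1, 0, 1, 0, 0; Σd² = 2
ρ = 1 − 6Σd² / [n(n²−1)] = 1 − 6×2 / (5×24) = 1 − 12/120 ≈ 0.9000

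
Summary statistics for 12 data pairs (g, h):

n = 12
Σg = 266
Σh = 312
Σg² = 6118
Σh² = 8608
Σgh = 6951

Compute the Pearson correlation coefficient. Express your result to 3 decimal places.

r = (nΣgh − ΣgΣh) / √[(nΣg² − (Σg)²)(nΣh² − (Σh)²)]
Numerator: 12×6951 − 266×312 = 420
Denominator: √[(73416 − 70756)(103296 − 97344)] = √[2660 × 5952] = 3978.9848
r = 420 / 3978.9848 ≈ 0.106

0.106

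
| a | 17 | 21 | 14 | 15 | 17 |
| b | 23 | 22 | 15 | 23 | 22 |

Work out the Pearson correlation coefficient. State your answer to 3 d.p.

n = 5, Σa = 84, Σb = 105, Σa² = 1440, Σb² = 2251, Σab = 1782
nΣab − ΣaΣb = 8910 − 8820 = 90
nΣa² − (Σa)² = 7200 − 7056 = 144; nΣb² − (Σb)² = 11255 − 11025 = 230
r = 90 / √(144 × 230) = 90 / 181.9890 ≈ 0.495

0.495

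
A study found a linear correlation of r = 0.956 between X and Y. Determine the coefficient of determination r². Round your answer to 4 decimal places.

0.9139

r² = (0.956)² = 0.9139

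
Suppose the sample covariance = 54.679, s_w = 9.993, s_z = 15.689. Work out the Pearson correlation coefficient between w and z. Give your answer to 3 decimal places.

0.349

r = Cov(w,z) / (s_w · s_z) = 54.679 / (9.993 × 15.689)
  = 54.679 / 156.7802 ≈ 0.349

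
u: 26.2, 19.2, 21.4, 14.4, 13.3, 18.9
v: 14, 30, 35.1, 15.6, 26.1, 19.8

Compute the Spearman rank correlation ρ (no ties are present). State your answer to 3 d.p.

Rank u: 6, 4, 5, 2, 1, 3
Rank v: 1, 5, 6, 2, 4, 3
d = rank(u) − rank(v): 5, -1, -1, 0, -3, 0; Σd² = 36
ρ = 1 − 6Σd² / [n(n²−1)] = 1 − 6×36 / (6×35) = 1 − 216/210 ≈ -0.029

-0.029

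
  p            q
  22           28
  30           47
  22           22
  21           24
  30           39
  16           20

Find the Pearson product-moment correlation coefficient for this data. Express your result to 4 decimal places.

n = 6, Σp = 141, Σq = 180, Σp² = 3465, Σq² = 5974, Σpq = 4504
nΣpq − ΣpΣq = 27024 − 25380 = 1644
nΣp² − (Σp)² = 20790 − 19881 = 909; nΣq² − (Σq)² = 35844 − 32400 = 3444
r = 1644 / √(909 × 3444) = 1644 / 1769.3490 ≈ 0.9292

0.9292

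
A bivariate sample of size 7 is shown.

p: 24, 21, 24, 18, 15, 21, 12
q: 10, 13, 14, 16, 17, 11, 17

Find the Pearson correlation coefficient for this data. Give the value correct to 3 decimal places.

n = 7, Σp = 135, Σq = 98, Σp² = 2727, Σq² = 1420, Σpq = 1827
nΣpq − ΣpΣq = 12789 − 13230 = -441
nΣp² − (Σp)² = 19089 − 18225 = 864; nΣq² − (Σq)² = 9940 − 9604 = 336
r = -441 / √(864 × 336) = -441 / 538.7987 ≈ -0.818

-0.818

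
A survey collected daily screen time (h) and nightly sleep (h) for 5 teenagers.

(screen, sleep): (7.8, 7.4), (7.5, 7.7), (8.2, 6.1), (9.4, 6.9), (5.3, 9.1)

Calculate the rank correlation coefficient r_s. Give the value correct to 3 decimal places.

-0.900

Rank screen: 3, 2, 4, 5, 1
Rank sleep: 3, 4, 1, 2, 5
d = rank(screen) − rank(sleep): 0, -2, 3, 3, -4; Σd² = 38
ρ = 1 − 6Σd² / [n(n²−1)] = 1 − 6×38 / (5×24) = 1 − 228/120 ≈ -0.900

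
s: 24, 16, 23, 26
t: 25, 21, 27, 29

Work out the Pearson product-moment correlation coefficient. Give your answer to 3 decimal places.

0.931

n = 4, Σs = 89, Σt = 102, Σs² = 2037, Σt² = 2636, Σst = 2311
nΣst − ΣsΣt = 9244 − 9078 = 166
nΣs² − (Σs)² = 8148 − 7921 = 227; nΣt² − (Σt)² = 10544 − 10404 = 140
r = 166 / √(227 × 140) = 166 / 178.2695 ≈ 0.931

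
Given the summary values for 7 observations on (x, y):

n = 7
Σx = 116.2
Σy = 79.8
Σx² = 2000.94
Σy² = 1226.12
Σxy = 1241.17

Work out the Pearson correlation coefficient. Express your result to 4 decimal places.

r = (nΣxy − ΣxΣy) / √[(nΣx² − (Σx)²)(nΣy² − (Σy)²)]
Numerator: 7×1241.17 − 116.2×79.8 = -584.57
Denominator: √[(14006.58 − 13502.44)(8582.84 − 6368.04)] = √[504.14 × 2214.8] = 1056.6784
r = -584.57 / 1056.6784 ≈ -0.5532

-0.5532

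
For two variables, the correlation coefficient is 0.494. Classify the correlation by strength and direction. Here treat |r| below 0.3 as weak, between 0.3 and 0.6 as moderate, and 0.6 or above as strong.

r = 0.494 > 0 so the relationship is positive.
|r| = 0.494, which falls in the moderate range.

moderate positive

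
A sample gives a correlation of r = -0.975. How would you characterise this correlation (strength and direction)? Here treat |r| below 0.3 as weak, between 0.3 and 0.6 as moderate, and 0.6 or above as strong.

strong negative

r = -0.975 < 0 so the relationship is negative.
|r| = 0.975, which falls in the strong range.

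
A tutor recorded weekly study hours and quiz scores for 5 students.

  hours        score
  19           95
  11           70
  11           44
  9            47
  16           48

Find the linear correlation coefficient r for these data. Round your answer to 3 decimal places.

0.658

n = 5, Σx = 66, Σy = 304, Σx² = 940, Σy² = 20374, Σxy = 4250
nΣxy − ΣxΣy = 21250 − 20064 = 1186
nΣx² − (Σx)² = 4700 − 4356 = 344; nΣy² − (Σy)² = 101870 − 92416 = 9454
r = 1186 / √(344 × 9454) = 1186 / 1803.3791 ≈ 0.658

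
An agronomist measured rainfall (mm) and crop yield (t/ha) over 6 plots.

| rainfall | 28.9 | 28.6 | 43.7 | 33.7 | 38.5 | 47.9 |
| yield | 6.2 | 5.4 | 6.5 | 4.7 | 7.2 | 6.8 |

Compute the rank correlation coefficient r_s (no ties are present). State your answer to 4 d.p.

Rank rainfall: 2, 1, 5, 3, 4, 6
Rank yield: 3, 2, 4, 1, 6, 5
d = rank(rainfall) − rank(yield): -1, -1, 1, 2, -2, 1; Σd² = 12
ρ = 1 − 6Σd² / [n(n²−1)] = 1 − 6×12 / (6×35) = 1 − 72/210 ≈ 0.6571

0.6571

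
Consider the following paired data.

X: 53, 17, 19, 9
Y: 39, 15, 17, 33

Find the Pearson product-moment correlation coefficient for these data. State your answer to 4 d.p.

n = 4, ΣX = 98, ΣY = 104, ΣX² = 3540, ΣY² = 3124, ΣXY = 2942
nΣXY − ΣXΣY = 11768 − 10192 = 1576
nΣX² − (ΣX)² = 14160 − 9604 = 4556; nΣY² − (ΣY)² = 12496 − 10816 = 1680
r = 1576 / √(4556 × 1680) = 1576 / 2766.6008 ≈ 0.5697

0.5697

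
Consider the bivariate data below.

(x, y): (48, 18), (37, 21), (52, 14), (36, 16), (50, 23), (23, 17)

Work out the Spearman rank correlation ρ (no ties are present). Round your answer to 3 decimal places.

0.029

Rank x: 4, 3, 6, 2, 5, 1
Rank y: 4, 5, 1, 2, 6, 3
d = rank(x) − rank(y): 0, -2, 5, 0, -1, -2; Σd² = 34
ρ = 1 − 6Σd² / [n(n²−1)] = 1 − 6×34 / (6×35) = 1 − 204/210 ≈ 0.029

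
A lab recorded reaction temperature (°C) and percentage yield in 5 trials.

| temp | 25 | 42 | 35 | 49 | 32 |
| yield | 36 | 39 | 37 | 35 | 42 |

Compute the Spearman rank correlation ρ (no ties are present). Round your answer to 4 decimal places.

Rank temp: 1, 4, 3, 5, 2
Rank yield: 2, 4, 3, 1, 5
d = rank(temp) − rank(yield): -1, 0, 0, 4, -3; Σd² = 26
ρ = 1 − 6Σd² / [n(n²−1)] = 1 − 6×26 / (5×24) = 1 − 156/120 ≈ -0.3000

-0.3000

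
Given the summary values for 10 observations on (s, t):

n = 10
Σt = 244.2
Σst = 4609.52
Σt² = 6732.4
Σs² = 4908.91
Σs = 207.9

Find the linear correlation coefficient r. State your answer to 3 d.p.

r = (nΣst − ΣsΣt) / √[(nΣs² − (Σs)²)(nΣt² − (Σt)²)]
Numerator: 10×4609.52 − 207.9×244.2 = -4673.98
Denominator: √[(49089.1 − 43222.41)(67324 − 59633.64)] = √[5866.69 × 7690.36] = 6716.9158
r = -4673.98 / 6716.9158 ≈ -0.696

-0.696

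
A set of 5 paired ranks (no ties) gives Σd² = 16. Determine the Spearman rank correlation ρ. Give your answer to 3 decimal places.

ρ = 1 − 6Σd² / [n(n²−1)] = 1 − 6×16 / (5×24)
  = 1 − 96/120 = 1 − 0.8000 ≈ 0.200

0.200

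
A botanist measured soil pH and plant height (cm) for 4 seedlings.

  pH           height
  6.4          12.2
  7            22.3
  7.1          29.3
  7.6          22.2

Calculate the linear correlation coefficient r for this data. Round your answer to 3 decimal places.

0.652

n = 4, Σx = 28.1, Σy = 86, Σx² = 198.13, Σy² = 1997.46, Σxy = 610.93
nΣxy − ΣxΣy = 2443.72 − 2416.6 = 27.12
nΣx² − (Σx)² = 792.52 − 789.61 = 2.91; nΣy² − (Σy)² = 7989.84 − 7396 = 593.84
r = 27.12 / √(2.91 × 593.84) = 27.12 / 41.5701 ≈ 0.652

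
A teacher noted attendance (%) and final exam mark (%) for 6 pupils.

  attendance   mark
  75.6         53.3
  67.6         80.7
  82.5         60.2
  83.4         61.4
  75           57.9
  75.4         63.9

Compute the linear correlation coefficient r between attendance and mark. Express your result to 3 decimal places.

n = 6, Σx = 459.5, Σy = 377.4, Σx² = 35357.09, Σy² = 24183, Σxy = 28732.62
nΣxy − ΣxΣy = 172395.72 − 173415.3 = -1019.58
nΣx² − (Σx)² = 212142.54 − 211140.25 = 1002.29; nΣy² − (Σy)² = 145098 − 142430.76 = 2667.24
r = -1019.58 / √(1002.29 × 2667.24) = -1019.58 / 1635.0376 ≈ -0.624

-0.624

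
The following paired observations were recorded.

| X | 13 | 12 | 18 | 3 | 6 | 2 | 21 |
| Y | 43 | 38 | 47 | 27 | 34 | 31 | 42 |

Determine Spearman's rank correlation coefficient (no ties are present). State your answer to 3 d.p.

0.857

Rank X: 5, 4, 6, 2, 3, 1, 7
Rank Y: 6, 4, 7, 1, 3, 2, 5
d = rank(X) − rank(Y): -1, 0, -1, 1, 0, -1, 2; Σd² = 8
ρ = 1 − 6Σd² / [n(n²−1)] = 1 − 6×8 / (7×48) = 1 − 48/336 ≈ 0.857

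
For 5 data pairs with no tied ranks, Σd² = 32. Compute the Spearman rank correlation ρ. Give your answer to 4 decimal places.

ρ = 1 − 6Σd² / [n(n²−1)] = 1 − 6×32 / (5×24)
  = 1 − 192/120 = 1 − 1.60000 ≈ -0.6000

-0.6000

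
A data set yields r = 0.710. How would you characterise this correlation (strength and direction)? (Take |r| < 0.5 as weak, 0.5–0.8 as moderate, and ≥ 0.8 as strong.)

r = 0.710 > 0 so the relationship is positive.
|r| = 0.710, which falls in the moderate range.

moderate positive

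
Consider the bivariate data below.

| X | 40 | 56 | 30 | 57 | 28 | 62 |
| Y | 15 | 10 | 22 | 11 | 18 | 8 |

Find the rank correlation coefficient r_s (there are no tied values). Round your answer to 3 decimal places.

-0.886

Rank X: 3, 4, 2, 5, 1, 6
Rank Y: 4, 2, 6, 3, 5, 1
d = rank(X) − rank(Y): -1, 2, -4, 2, -4, 5; Σd² = 66
ρ = 1 − 6Σd² / [n(n²−1)] = 1 − 6×66 / (6×35) = 1 − 396/210 ≈ -0.886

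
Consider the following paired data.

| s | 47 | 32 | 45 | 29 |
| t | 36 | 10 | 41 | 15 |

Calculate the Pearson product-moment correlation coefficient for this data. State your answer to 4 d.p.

0.9389

n = 4, Σs = 153, Σt = 102, Σs² = 6099, Σt² = 3302, Σst = 4292
nΣst − ΣsΣt = 17168 − 15606 = 1562
nΣs² − (Σs)² = 24396 − 23409 = 987; nΣt² − (Σt)² = 13208 − 10404 = 2804
r = 1562 / √(987 × 2804) = 1562 / 1663.5949 ≈ 0.9389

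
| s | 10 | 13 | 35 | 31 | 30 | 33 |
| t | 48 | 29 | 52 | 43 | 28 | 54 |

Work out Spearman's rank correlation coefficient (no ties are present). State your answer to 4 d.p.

Rank s: 1, 2, 6, 4, 3, 5
Rank t: 4, 2, 5, 3, 1, 6
d = rank(s) − rank(t): -3, 0, 1, 1, 2, -1; Σd² = 16
ρ = 1 − 6Σd² / [n(n²−1)] = 1 − 6×16 / (6×35) = 1 − 96/210 ≈ 0.5429

0.5429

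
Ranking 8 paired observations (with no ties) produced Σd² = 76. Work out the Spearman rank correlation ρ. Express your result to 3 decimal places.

ρ = 1 − 6Σd² / [n(n²−1)] = 1 − 6×76 / (8×63)
  = 1 − 456/504 = 1 − 0.9048 ≈ 0.095

0.095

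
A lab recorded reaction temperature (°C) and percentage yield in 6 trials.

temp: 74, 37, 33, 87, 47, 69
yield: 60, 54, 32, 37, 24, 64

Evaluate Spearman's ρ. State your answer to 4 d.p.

0.3714

Rank temp: 5, 2, 1, 6, 3, 4
Rank yield: 5, 4, 2, 3, 1, 6
d = rank(temp) − rank(yield): 0, -2, -1, 3, 2, -2; Σd² = 22
ρ = 1 − 6Σd² / [n(n²−1)] = 1 − 6×22 / (6×35) = 1 − 132/210 ≈ 0.3714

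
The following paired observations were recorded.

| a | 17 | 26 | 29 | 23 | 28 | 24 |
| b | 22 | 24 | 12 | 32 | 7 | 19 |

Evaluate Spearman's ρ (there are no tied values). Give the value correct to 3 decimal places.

Rank a: 1, 4, 6, 2, 5, 3
Rank b: 4, 5, 2, 6, 1, 3
d = rank(a) − rank(b): -3, -1, 4, -4, 4, 0; Σd² = 58
ρ = 1 − 6Σd² / [n(n²−1)] = 1 − 6×58 / (6×35) = 1 − 348/210 ≈ -0.657

-0.657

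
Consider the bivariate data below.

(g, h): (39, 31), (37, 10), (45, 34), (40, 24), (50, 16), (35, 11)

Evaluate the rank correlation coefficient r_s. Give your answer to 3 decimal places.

Rank g: 3, 2, 5, 4, 6, 1
Rank h: 5, 1, 6, 4, 3, 2
d = rank(g) − rank(h): -2, 1, -1, 0, 3, -1; Σd² = 16
ρ = 1 − 6Σd² / [n(n²−1)] = 1 − 6×16 / (6×35) = 1 − 96/210 ≈ 0.543

0.543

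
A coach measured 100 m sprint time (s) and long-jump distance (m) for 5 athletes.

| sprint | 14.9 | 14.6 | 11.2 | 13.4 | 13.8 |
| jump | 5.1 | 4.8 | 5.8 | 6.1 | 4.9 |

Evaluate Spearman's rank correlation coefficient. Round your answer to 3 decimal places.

-0.600

Rank sprint: 5, 4, 1, 2, 3
Rank jump: 3, 1, 4, 5, 2
d = rank(sprint) − rank(jump): 2, 3, -3, -3, 1; Σd² = 32
ρ = 1 − 6Σd² / [n(n²−1)] = 1 − 6×32 / (5×24) = 1 − 192/120 ≈ -0.600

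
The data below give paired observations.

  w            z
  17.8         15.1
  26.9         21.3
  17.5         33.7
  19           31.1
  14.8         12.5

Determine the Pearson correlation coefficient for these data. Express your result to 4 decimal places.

n = 5, Σw = 96, Σz = 113.7, Σw² = 1926.74, Σz² = 2940.85, Σwz = 2207.4
nΣwz − ΣwΣz = 11037 − 10915.2 = 121.8
nΣw² − (Σw)² = 9633.7 − 9216 = 417.7; nΣz² − (Σz)² = 14704.25 − 12927.69 = 1776.56
r = 121.8 / √(417.7 × 1776.56) = 121.8 / 861.4343 ≈ 0.1414

0.1414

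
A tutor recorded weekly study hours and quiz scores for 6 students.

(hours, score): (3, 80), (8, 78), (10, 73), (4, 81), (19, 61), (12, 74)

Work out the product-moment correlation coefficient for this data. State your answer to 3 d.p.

n = 6, Σx = 56, Σy = 447, Σx² = 694, Σy² = 33571, Σxy = 3965
nΣxy − ΣxΣy = 23790 − 25032 = -1242
nΣx² − (Σx)² = 4164 − 3136 = 1028; nΣy² − (Σy)² = 201426 − 199809 = 1617
r = -1242 / √(1028 × 1617) = -1242 / 1289.2928 ≈ -0.963

-0.963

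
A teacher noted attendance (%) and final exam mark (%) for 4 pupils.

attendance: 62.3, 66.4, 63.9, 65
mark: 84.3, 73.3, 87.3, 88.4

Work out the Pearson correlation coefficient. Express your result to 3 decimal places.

n = 4, Σx = 257.6, Σy = 333.3, Σx² = 16598.46, Σy² = 27915.23, Σxy = 21443.48
nΣxy − ΣxΣy = 85773.92 − 85858.08 = -84.16
nΣx² − (Σx)² = 66393.84 − 66357.76 = 36.08; nΣy² − (Σy)² = 111660.92 − 111088.89 = 572.03
r = -84.16 / √(36.08 × 572.03) = -84.16 / 143.6623 ≈ -0.586

-0.586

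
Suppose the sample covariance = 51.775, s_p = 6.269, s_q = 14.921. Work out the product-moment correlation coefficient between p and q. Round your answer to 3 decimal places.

r = Cov(p,q) / (s_p · s_q) = 51.775 / (6.269 × 14.921)
  = 51.775 / 93.5397 ≈ 0.554

0.554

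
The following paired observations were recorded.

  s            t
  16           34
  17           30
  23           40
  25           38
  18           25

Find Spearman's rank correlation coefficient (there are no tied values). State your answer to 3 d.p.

0.500

Rank s: 1, 2, 4, 5, 3
Rank t: 3, 2, 5, 4, 1
d = rank(s) − rank(t): -2, 0, -1, 1, 2; Σd² = 10
ρ = 1 − 6Σd² / [n(n²−1)] = 1 − 6×10 / (5×24) = 1 − 60/120 ≈ 0.500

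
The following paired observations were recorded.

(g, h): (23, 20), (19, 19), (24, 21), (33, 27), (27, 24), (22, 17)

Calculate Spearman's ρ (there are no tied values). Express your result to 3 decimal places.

Rank g: 3, 1, 4, 6, 5, 2
Rank h: 3, 2, 4, 6, 5, 1
d = rank(g) − rank(h): 0, -1, 0, 0, 0, 1; Σd² = 2
ρ = 1 − 6Σd² / [n(n²−1)] = 1 − 6×2 / (6×35) = 1 − 12/210 ≈ 0.943

0.943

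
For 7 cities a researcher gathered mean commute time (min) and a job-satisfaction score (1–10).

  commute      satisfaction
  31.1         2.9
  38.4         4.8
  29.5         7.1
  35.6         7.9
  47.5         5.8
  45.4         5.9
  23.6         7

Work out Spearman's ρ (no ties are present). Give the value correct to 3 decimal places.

-0.321

Rank commute: 3, 5, 2, 4, 7, 6, 1
Rank satisfaction: 1, 2, 6, 7, 3, 4, 5
d = rank(commute) − rank(satisfaction): 2, 3, -4, -3, 4, 2, -4; Σd² = 74
ρ = 1 − 6Σd² / [n(n²−1)] = 1 − 6×74 / (7×48) = 1 − 444/336 ≈ -0.321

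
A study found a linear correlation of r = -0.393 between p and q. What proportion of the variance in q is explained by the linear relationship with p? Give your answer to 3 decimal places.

0.154

r² = (-0.393)² = 0.154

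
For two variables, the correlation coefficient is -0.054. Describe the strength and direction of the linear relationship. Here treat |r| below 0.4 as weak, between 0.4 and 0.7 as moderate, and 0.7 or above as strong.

weak negative

r = -0.054 < 0 so the relationship is negative.
|r| = 0.054, which falls in the weak range.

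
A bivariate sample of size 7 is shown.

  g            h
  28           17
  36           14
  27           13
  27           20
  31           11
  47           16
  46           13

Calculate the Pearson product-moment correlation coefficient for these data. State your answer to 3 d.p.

-0.211

n = 7, Σg = 242, Σh = 104, Σg² = 8824, Σh² = 1600, Σgh = 3562
nΣgh − ΣgΣh = 24934 − 25168 = -234
nΣg² − (Σg)² = 61768 − 58564 = 3204; nΣh² − (Σh)² = 11200 − 10816 = 384
r = -234 / √(3204 × 384) = -234 / 1109.2051 ≈ -0.211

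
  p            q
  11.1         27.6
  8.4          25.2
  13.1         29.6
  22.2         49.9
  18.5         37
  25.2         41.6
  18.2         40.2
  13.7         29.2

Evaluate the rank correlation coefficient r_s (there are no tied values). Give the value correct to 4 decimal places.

Rank p: 2, 1, 3, 7, 6, 8, 5, 4
Rank q: 2, 1, 4, 8, 5, 7, 6, 3
d = rank(p) − rank(q): 0, 0, -1, -1, 1, 1, -1, 1; Σd² = 6
ρ = 1 − 6Σd² / [n(n²−1)] = 1 − 6×6 / (8×63) = 1 − 36/504 ≈ 0.9286

0.9286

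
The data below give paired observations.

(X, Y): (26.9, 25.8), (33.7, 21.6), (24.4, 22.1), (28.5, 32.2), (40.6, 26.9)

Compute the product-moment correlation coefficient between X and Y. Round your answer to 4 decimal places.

0.0685

n = 5, ΣX = 154.1, ΣY = 128.6, ΣX² = 4915.27, ΣY² = 3381.06, ΣXY = 3971.02
nΣXY − ΣXΣY = 19855.1 − 19817.26 = 37.84
nΣX² − (ΣX)² = 24576.35 − 23746.81 = 829.54; nΣY² − (ΣY)² = 16905.3 − 16537.96 = 367.34
r = 37.84 / √(829.54 × 367.34) = 37.84 / 552.0174 ≈ 0.0685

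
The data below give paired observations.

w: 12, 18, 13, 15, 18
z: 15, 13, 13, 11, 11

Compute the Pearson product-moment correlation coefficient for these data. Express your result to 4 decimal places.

n = 5, Σw = 76, Σz = 63, Σw² = 1186, Σz² = 805, Σwz = 946
nΣwz − ΣwΣz = 4730 − 4788 = -58
nΣw² − (Σw)² = 5930 − 5776 = 154; nΣz² − (Σz)² = 4025 − 3969 = 56
r = -58 / √(154 × 56) = -58 / 92.8655 ≈ -0.6246

-0.6246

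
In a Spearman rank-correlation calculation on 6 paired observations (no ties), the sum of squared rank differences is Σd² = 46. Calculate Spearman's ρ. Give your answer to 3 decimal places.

ρ = 1 − 6Σd² / [n(n²−1)] = 1 − 6×46 / (6×35)
  = 1 − 276/210 = 1 − 1.3143 ≈ -0.314

-0.314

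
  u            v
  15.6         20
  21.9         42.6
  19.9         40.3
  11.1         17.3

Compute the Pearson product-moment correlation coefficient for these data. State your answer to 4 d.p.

n = 4, Σu = 68.5, Σv = 120.2, Σu² = 1242.19, Σv² = 4138.14, Σuv = 2238.94
nΣuv − ΣuΣv = 8955.76 − 8233.7 = 722.06
nΣu² − (Σu)² = 4968.76 − 4692.25 = 276.51; nΣv² − (Σv)² = 16552.56 − 14448.04 = 2104.52
r = 722.06 / √(276.51 × 2104.52) = 722.06 / 762.8374 ≈ 0.9465

0.9465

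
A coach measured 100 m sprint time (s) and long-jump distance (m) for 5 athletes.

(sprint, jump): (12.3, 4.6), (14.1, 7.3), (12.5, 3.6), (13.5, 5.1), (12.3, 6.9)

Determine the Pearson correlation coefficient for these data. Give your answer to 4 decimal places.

0.4656

n = 5, Σx = 64.7, Σy = 27.5, Σx² = 839.89, Σy² = 161.03, Σxy = 358.23
nΣxy − ΣxΣy = 1791.15 − 1779.25 = 11.9
nΣx² − (Σx)² = 4199.45 − 4186.09 = 13.36; nΣy² − (Σy)² = 805.15 − 756.25 = 48.9
r = 11.9 / √(13.36 × 48.9) = 11.9 / 25.5598 ≈ 0.4656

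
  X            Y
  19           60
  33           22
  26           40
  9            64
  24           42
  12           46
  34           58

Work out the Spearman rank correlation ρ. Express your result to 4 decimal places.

Rank X: 3, 6, 5, 1, 4, 2, 7
Rank Y: 6, 1, 2, 7, 3, 4, 5
d = rank(X) − rank(Y): -3, 5, 3, -6, 1, -2, 2; Σd² = 88
ρ = 1 − 6Σd² / [n(n²−1)] = 1 − 6×88 / (7×48) = 1 − 528/336 ≈ -0.5714

-0.5714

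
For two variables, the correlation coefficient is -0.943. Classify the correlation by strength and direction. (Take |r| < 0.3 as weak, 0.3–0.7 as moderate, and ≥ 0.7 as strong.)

r = -0.943 < 0 so the relationship is negative.
|r| = 0.943, which falls in the strong range.

strong negative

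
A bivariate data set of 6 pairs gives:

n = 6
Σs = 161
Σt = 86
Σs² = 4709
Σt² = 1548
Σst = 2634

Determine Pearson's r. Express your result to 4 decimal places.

r = (nΣst − ΣsΣt) / √[(nΣs² − (Σs)²)(nΣt² − (Σt)²)]
Numerator: 6×2634 − 161×86 = 1958
Denominator: √[(28254 − 25921)(9288 − 7396)] = √[2333 × 1892] = 2100.9607
r = 1958 / 2100.9607 ≈ 0.9320

0.9320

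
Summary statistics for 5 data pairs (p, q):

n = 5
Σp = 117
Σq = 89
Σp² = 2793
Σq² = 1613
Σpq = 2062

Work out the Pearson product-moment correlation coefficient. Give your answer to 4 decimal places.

-0.5167

r = (nΣpq − ΣpΣq) / √[(nΣp² − (Σp)²)(nΣq² − (Σq)²)]
Numerator: 5×2062 − 117×89 = -103
Denominator: √[(13965 − 13689)(8065 − 7921)] = √[276 × 144] = 199.3590
r = -103 / 199.3590 ≈ -0.5167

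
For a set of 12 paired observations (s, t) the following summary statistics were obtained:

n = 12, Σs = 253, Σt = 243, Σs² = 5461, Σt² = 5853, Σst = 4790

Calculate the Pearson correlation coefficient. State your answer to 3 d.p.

r = (nΣst − ΣsΣt) / √[(nΣs² − (Σs)²)(nΣt² − (Σt)²)]
Numerator: 12×4790 − 253×243 = -3999
Denominator: √[(65532 − 64009)(70236 − 59049)] = √[1523 × 11187] = 4127.6871
r = -3999 / 4127.6871 ≈ -0.969

-0.969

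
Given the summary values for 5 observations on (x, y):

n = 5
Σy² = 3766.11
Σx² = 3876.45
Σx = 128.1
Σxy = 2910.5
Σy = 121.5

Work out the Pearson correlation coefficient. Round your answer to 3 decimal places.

-0.291

r = (nΣxy − ΣxΣy) / √[(nΣx² − (Σx)²)(nΣy² − (Σy)²)]
Numerator: 5×2910.5 − 128.1×121.5 = -1011.65
Denominator: √[(19382.25 − 16409.61)(18830.55 − 14762.25)] = √[2972.64 × 4068.3] = 3477.5841
r = -1011.65 / 3477.5841 ≈ -0.291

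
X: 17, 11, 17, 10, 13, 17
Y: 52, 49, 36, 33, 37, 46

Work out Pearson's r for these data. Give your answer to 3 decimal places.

0.344

n = 6, ΣX = 85, ΣY = 253, ΣX² = 1257, ΣY² = 10975, ΣXY = 3628
nΣXY − ΣXΣY = 21768 − 21505 = 263
nΣX² − (ΣX)² = 7542 − 7225 = 317; nΣY² − (ΣY)² = 65850 − 64009 = 1841
r = 263 / √(317 × 1841) = 263 / 763.9352 ≈ 0.344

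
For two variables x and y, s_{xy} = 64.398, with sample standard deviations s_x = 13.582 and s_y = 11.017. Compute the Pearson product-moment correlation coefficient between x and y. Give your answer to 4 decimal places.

r = Cov(x,y) / (s_x · s_y) = 64.398 / (13.582 × 11.017)
  = 64.398 / 149.6329 ≈ 0.4304

0.4304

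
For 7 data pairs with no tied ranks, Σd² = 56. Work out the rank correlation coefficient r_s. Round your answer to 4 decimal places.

ρ = 1 − 6Σd² / [n(n²−1)] = 1 − 6×56 / (7×48)
  = 1 − 336/336 = 1 − 1.00000 ≈ 0.0000

0.0000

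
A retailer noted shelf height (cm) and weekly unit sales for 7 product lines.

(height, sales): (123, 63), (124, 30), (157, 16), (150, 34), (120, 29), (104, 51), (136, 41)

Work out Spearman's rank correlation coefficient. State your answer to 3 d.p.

Rank height: 3, 4, 7, 6, 2, 1, 5
Rank sales: 7, 3, 1, 4, 2, 6, 5
d = rank(height) − rank(sales): -4, 1, 6, 2, 0, -5, 0; Σd² = 82
ρ = 1 − 6Σd² / [n(n²−1)] = 1 − 6×82 / (7×48) = 1 − 492/336 ≈ -0.464

-0.464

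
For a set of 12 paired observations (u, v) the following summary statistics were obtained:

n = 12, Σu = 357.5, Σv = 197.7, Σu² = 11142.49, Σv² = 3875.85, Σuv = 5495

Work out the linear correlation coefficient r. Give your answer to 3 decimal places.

-0.716

r = (nΣuv − ΣuΣv) / √[(nΣu² − (Σu)²)(nΣv² − (Σv)²)]
Numerator: 12×5495 − 357.5×197.7 = -4737.75
Denominator: √[(133709.88 − 127806.25)(46510.2 − 39085.29)] = √[5903.63 × 7424.91] = 6620.7191
r = -4737.75 / 6620.7191 ≈ -0.716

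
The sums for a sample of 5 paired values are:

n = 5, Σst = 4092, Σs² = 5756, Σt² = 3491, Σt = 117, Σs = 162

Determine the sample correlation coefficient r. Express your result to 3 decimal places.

r = (nΣst − ΣsΣt) / √[(nΣs² − (Σs)²)(nΣt² − (Σt)²)]
Numerator: 5×4092 − 162×117 = 1506
Denominator: √[(28780 − 26244)(17455 − 13689)] = √[2536 × 3766] = 3090.4006
r = 1506 / 3090.4006 ≈ 0.487

0.487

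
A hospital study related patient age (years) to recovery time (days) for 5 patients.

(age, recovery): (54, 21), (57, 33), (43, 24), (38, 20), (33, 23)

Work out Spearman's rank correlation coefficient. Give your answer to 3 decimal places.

Rank age: 4, 5, 3, 2, 1
Rank recovery: 2, 5, 4, 1, 3
d = rank(age) − rank(recovery): 2, 0, -1, 1, -2; Σd² = 10
ρ = 1 − 6Σd² / [n(n²−1)] = 1 − 6×10 / (5×24) = 1 − 60/120 ≈ 0.500

0.500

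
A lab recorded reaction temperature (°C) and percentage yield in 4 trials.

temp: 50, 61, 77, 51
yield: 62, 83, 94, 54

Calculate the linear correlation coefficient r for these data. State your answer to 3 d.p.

0.934

n = 4, Σx = 239, Σy = 293, Σx² = 14751, Σy² = 22485, Σxy = 18155
nΣxy − ΣxΣy = 72620 − 70027 = 2593
nΣx² − (Σx)² = 59004 − 57121 = 1883; nΣy² − (Σy)² = 89940 − 85849 = 4091
r = 2593 / √(1883 × 4091) = 2593 / 2775.4915 ≈ 0.934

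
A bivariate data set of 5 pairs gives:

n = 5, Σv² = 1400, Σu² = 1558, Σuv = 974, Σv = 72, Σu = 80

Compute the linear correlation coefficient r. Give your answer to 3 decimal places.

r = (nΣuv − ΣuΣv) / √[(nΣu² − (Σu)²)(nΣv² − (Σv)²)]
Numerator: 5×974 − 80×72 = -890
Denominator: √[(7790 − 6400)(7000 − 5184)] = √[1390 × 1816] = 1588.7857
r = -890 / 1588.7857 ≈ -0.560

-0.560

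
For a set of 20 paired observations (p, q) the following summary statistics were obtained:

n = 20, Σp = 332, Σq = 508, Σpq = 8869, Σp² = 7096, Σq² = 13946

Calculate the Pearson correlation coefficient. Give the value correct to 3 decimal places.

0.339

r = (nΣpq − ΣpΣq) / √[(nΣp² − (Σp)²)(nΣq² − (Σq)²)]
Numerator: 20×8869 − 332×508 = 8724
Denominator: √[(141920 − 110224)(278920 − 258064)] = √[31696 × 20856] = 25710.9272
r = 8724 / 25710.9272 ≈ 0.339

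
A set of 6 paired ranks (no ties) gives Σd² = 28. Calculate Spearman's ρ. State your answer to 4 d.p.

ρ = 1 − 6Σd² / [n(n²−1)] = 1 − 6×28 / (6×35)
  = 1 − 168/210 = 1 − 0.80000 ≈ 0.2000

0.2000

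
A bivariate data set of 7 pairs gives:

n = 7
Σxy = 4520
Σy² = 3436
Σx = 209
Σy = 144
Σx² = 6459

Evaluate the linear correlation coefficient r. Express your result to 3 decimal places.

0.685

r = (nΣxy − ΣxΣy) / √[(nΣx² − (Σx)²)(nΣy² − (Σy)²)]
Numerator: 7×4520 − 209×144 = 1544
Denominator: √[(45213 − 43681)(24052 − 20736)] = √[1532 × 3316] = 2253.9104
r = 1544 / 2253.9104 ≈ 0.685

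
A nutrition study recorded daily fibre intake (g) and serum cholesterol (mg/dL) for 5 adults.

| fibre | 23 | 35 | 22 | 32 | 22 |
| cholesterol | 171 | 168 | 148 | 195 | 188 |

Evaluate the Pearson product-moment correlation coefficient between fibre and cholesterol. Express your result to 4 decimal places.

0.2814

n = 5, Σx = 134, Σy = 870, Σx² = 3746, Σy² = 152738, Σxy = 23445
nΣxy − ΣxΣy = 117225 − 116580 = 645
nΣx² − (Σx)² = 18730 − 17956 = 774; nΣy² − (Σy)² = 763690 − 756900 = 6790
r = 645 / √(774 × 6790) = 645 / 2292.4790 ≈ 0.2814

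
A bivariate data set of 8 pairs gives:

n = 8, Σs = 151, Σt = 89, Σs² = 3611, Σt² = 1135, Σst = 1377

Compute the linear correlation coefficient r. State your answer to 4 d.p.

-0.9122

r = (nΣst − ΣsΣt) / √[(nΣs² − (Σs)²)(nΣt² − (Σt)²)]
Numerator: 8×1377 − 151×89 = -2423
Denominator: √[(28888 − 22801)(9080 − 7921)] = √[6087 × 1159] = 2656.0936
r = -2423 / 2656.0936 ≈ -0.9122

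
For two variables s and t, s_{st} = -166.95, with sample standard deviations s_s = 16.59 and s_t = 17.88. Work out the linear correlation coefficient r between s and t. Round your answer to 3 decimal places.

-0.563

r = Cov(s,t) / (s_s · s_t) = -166.95 / (16.59 × 17.88)
  = -166.95 / 296.6292 ≈ -0.563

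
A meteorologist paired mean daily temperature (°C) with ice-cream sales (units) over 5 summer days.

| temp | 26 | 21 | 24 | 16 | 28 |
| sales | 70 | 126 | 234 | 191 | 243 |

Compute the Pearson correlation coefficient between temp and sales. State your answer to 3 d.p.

0.051

n = 5, Σx = 115, Σy = 864, Σx² = 2733, Σy² = 171062, Σxy = 19942
nΣxy − ΣxΣy = 99710 − 99360 = 350
nΣx² − (Σx)² = 13665 − 13225 = 440; nΣy² − (Σy)² = 855310 − 746496 = 108814
r = 350 / √(440 × 108814) = 350 / 6919.4046 ≈ 0.051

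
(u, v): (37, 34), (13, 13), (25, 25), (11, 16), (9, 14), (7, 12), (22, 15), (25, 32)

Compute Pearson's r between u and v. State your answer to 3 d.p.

0.884

n = 8, Σu = 149, Σv = 161, Σu² = 3523, Σv² = 3795, Σuv = 3568
nΣuv − ΣuΣv = 28544 − 23989 = 4555
nΣu² − (Σu)² = 28184 − 22201 = 5983; nΣv² − (Σv)² = 30360 − 25921 = 4439
r = 4555 / √(5983 × 4439) = 4555 / 5153.4976 ≈ 0.884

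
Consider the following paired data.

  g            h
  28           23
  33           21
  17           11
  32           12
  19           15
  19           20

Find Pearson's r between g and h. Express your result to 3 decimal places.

0.317

n = 6, Σg = 148, Σh = 102, Σg² = 3908, Σh² = 1860, Σgh = 2573
nΣgh − ΣgΣh = 15438 − 15096 = 342
nΣg² − (Σg)² = 23448 − 21904 = 1544; nΣh² − (Σh)² = 11160 − 10404 = 756
r = 342 / √(1544 × 756) = 342 / 1080.3999 ≈ 0.317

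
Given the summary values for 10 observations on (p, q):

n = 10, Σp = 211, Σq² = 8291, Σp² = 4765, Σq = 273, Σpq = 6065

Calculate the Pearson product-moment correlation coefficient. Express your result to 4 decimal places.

r = (nΣpq − ΣpΣq) / √[(nΣp² − (Σp)²)(nΣq² − (Σq)²)]
Numerator: 10×6065 − 211×273 = 3047
Denominator: √[(47650 − 44521)(82910 − 74529)] = √[3129 × 8381] = 5120.9520
r = 3047 / 5120.9520 ≈ 0.5950

0.5950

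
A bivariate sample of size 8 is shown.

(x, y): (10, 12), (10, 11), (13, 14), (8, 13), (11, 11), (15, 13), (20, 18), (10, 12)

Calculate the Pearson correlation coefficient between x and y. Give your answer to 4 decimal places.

0.8380

n = 8, Σx = 97, Σy = 104, Σx² = 1279, Σy² = 1388, Σxy = 1312
nΣxy − ΣxΣy = 10496 − 10088 = 408
nΣx² − (Σx)² = 10232 − 9409 = 823; nΣy² − (Σy)² = 11104 − 10816 = 288
r = 408 / √(823 × 288) = 408 / 486.8511 ≈ 0.8380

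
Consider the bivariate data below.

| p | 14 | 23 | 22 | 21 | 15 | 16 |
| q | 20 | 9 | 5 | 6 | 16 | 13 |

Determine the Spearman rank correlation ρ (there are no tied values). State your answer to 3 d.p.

Rank p: 1, 6, 5, 4, 2, 3
Rank q: 6, 3, 1, 2, 5, 4
d = rank(p) − rank(q): -5, 3, 4, 2, -3, -1; Σd² = 64
ρ = 1 − 6Σd² / [n(n²−1)] = 1 − 6×64 / (6×35) = 1 − 384/210 ≈ -0.829

-0.829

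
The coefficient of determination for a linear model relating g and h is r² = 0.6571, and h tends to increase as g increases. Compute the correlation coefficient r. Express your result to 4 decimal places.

0.8106

|r| = √0.6571 = 0.8106
The association is positive, so r = 0.8106.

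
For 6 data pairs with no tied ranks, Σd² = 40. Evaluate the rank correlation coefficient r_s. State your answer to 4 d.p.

-0.1429

ρ = 1 − 6Σd² / [n(n²−1)] = 1 − 6×40 / (6×35)
  = 1 − 240/210 = 1 − 1.14286 ≈ -0.1429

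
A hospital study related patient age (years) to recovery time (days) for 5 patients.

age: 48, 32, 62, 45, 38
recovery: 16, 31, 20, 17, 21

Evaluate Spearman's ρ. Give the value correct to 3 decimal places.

-0.700

Rank age: 4, 1, 5, 3, 2
Rank recovery: 1, 5, 3, 2, 4
d = rank(age) − rank(recovery): 3, -4, 2, 1, -2; Σd² = 34
ρ = 1 − 6Σd² / [n(n²−1)] = 1 − 6×34 / (5×24) = 1 − 204/120 ≈ -0.700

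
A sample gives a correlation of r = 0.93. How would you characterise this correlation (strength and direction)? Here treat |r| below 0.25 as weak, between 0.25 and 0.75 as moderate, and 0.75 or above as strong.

r = 0.93 > 0 so the relationship is positive.
|r| = 0.93, which falls in the strong range.

strong positive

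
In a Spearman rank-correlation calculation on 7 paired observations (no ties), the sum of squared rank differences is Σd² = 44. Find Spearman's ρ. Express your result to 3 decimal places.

ρ = 1 − 6Σd² / [n(n²−1)] = 1 − 6×44 / (7×48)
  = 1 − 264/336 = 1 − 0.7857 ≈ 0.214

0.214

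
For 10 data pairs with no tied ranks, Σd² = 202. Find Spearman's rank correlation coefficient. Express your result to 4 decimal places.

ρ = 1 − 6Σd² / [n(n²−1)] = 1 − 6×202 / (10×99)
  = 1 − 1212/990 = 1 − 1.22424 ≈ -0.2242

-0.2242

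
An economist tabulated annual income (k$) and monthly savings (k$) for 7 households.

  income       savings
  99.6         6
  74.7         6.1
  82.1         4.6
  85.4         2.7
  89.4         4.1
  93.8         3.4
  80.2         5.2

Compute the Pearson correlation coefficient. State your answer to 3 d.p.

n = 7, Σx = 605.2, Σy = 32.1, Σx² = 52756.66, Σy² = 157.07, Σxy = 2764.01
nΣxy − ΣxΣy = 19348.07 − 19426.92 = -78.85
nΣx² − (Σx)² = 369296.62 − 366267.04 = 3029.58; nΣy² − (Σy)² = 1099.49 − 1030.41 = 69.08
r = -78.85 / √(3029.58 × 69.08) = -78.85 / 457.4750 ≈ -0.172

-0.172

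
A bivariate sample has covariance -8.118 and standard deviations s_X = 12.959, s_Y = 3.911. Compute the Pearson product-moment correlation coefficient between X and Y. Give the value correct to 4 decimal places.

-0.1602

r = Cov(X,Y) / (s_X · s_Y) = -8.118 / (12.959 × 3.911)
  = -8.118 / 50.6826 ≈ -0.1602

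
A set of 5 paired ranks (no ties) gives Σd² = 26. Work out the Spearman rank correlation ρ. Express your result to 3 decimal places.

ρ = 1 − 6Σd² / [n(n²−1)] = 1 − 6×26 / (5×24)
  = 1 − 156/120 = 1 − 1.3000 ≈ -0.300

-0.300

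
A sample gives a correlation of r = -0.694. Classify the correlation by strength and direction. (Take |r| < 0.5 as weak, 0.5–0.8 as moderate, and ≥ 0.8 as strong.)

moderate negative

r = -0.694 < 0 so the relationship is negative.
|r| = 0.694, which falls in the moderate range.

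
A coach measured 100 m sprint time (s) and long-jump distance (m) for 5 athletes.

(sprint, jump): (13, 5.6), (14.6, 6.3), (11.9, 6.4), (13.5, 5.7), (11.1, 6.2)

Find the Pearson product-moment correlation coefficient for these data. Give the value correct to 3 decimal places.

-0.228

n = 5, Σx = 64.1, Σy = 30.2, Σx² = 829.23, Σy² = 182.94, Σxy = 386.71
nΣxy − ΣxΣy = 1933.55 − 1935.82 = -2.27
nΣx² − (Σx)² = 4146.15 − 4108.81 = 37.34; nΣy² − (Σy)² = 914.7 − 912.04 = 2.66
r = -2.27 / √(37.34 × 2.66) = -2.27 / 9.9662 ≈ -0.228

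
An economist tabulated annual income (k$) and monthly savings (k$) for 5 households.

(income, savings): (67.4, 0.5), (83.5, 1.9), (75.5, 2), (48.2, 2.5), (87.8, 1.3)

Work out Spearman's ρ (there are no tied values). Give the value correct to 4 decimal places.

-0.4000

Rank income: 2, 4, 3, 1, 5
Rank savings: 1, 3, 4, 5, 2
d = rank(income) − rank(savings): 1, 1, -1, -4, 3; Σd² = 28
ρ = 1 − 6Σd² / [n(n²−1)] = 1 − 6×28 / (5×24) = 1 − 168/120 ≈ -0.4000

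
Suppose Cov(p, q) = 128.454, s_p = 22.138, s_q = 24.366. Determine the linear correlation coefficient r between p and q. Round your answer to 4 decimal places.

r = Cov(p,q) / (s_p · s_q) = 128.454 / (22.138 × 24.366)
  = 128.454 / 539.4145 ≈ 0.2381

0.2381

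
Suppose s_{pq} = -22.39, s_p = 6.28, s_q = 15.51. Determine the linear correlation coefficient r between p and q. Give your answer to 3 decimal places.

-0.230

r = Cov(p,q) / (s_p · s_q) = -22.39 / (6.28 × 15.51)
  = -22.39 / 97.4028 ≈ -0.230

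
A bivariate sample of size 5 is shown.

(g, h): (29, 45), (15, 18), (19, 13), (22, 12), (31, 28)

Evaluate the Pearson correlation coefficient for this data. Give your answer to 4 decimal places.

n = 5, Σg = 116, Σh = 116, Σg² = 2872, Σh² = 3446, Σgh = 2954
nΣgh − ΣgΣh = 14770 − 13456 = 1314
nΣg² − (Σg)² = 14360 − 13456 = 904; nΣh² − (Σh)² = 17230 − 13456 = 3774
r = 1314 / √(904 × 3774) = 1314 / 1847.0777 ≈ 0.7114

0.7114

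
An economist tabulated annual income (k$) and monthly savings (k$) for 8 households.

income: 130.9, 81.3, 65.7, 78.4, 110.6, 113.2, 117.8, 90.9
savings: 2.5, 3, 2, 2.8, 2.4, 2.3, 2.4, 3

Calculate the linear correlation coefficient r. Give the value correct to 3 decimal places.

n = 8, Σx = 788.8, Σy = 20.4, Σx² = 81393.8, Σy² = 52.9, Σxy = 2003.29
nΣxy − ΣxΣy = 16026.32 − 16091.52 = -65.2
nΣx² − (Σx)² = 651150.4 − 622205.44 = 28944.96; nΣy² − (Σy)² = 423.2 − 416.16 = 7.04
r = -65.2 / √(28944.96 × 7.04) = -65.2 / 451.4117 ≈ -0.144

-0.144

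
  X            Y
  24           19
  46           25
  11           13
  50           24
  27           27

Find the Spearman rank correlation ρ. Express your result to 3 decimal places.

Rank X: 2, 4, 1, 5, 3
Rank Y: 2, 4, 1, 3, 5
d = rank(X) − rank(Y): 0, 0, 0, 2, -2; Σd² = 8
ρ = 1 − 6Σd² / [n(n²−1)] = 1 − 6×8 / (5×24) = 1 − 48/120 ≈ 0.600

0.600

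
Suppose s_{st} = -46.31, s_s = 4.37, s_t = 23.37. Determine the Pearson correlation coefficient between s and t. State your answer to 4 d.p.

-0.4535

r = Cov(s,t) / (s_s · s_t) = -46.31 / (4.37 × 23.37)
  = -46.31 / 102.1269 ≈ -0.4535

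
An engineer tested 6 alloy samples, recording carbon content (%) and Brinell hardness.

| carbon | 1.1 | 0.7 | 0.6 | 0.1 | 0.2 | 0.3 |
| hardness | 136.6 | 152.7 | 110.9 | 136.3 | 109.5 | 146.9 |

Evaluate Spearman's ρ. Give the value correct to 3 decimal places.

Rank carbon: 6, 5, 4, 1, 2, 3
Rank hardness: 4, 6, 2, 3, 1, 5
d = rank(carbon) − rank(hardness): 2, -1, 2, -2, 1, -2; Σd² = 18
ρ = 1 − 6Σd² / [n(n²−1)] = 1 − 6×18 / (6×35) = 1 − 108/210 ≈ 0.486

0.486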